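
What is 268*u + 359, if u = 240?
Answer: 64679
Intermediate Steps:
268*u + 359 = 268*240 + 359 = 64320 + 359 = 64679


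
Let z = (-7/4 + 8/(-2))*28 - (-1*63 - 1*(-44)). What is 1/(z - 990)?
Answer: -1/1132 ≈ -0.00088339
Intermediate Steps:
z = -142 (z = (-7*1/4 + 8*(-1/2))*28 - (-63 + 44) = (-7/4 - 4)*28 - 1*(-19) = -23/4*28 + 19 = -161 + 19 = -142)
1/(z - 990) = 1/(-142 - 990) = 1/(-1132) = -1/1132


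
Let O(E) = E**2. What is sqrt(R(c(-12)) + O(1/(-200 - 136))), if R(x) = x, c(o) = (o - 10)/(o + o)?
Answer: sqrt(103489)/336 ≈ 0.95743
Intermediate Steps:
c(o) = (-10 + o)/(2*o) (c(o) = (-10 + o)/((2*o)) = (-10 + o)*(1/(2*o)) = (-10 + o)/(2*o))
sqrt(R(c(-12)) + O(1/(-200 - 136))) = sqrt((1/2)*(-10 - 12)/(-12) + (1/(-200 - 136))**2) = sqrt((1/2)*(-1/12)*(-22) + (1/(-336))**2) = sqrt(11/12 + (-1/336)**2) = sqrt(11/12 + 1/112896) = sqrt(103489/112896) = sqrt(103489)/336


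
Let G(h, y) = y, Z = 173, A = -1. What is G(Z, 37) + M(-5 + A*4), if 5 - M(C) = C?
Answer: 51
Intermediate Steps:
M(C) = 5 - C
G(Z, 37) + M(-5 + A*4) = 37 + (5 - (-5 - 1*4)) = 37 + (5 - (-5 - 4)) = 37 + (5 - 1*(-9)) = 37 + (5 + 9) = 37 + 14 = 51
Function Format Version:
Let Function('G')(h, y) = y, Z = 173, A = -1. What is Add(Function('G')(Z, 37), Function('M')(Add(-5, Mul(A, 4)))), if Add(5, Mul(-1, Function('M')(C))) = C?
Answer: 51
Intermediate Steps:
Function('M')(C) = Add(5, Mul(-1, C))
Add(Function('G')(Z, 37), Function('M')(Add(-5, Mul(A, 4)))) = Add(37, Add(5, Mul(-1, Add(-5, Mul(-1, 4))))) = Add(37, Add(5, Mul(-1, Add(-5, -4)))) = Add(37, Add(5, Mul(-1, -9))) = Add(37, Add(5, 9)) = Add(37, 14) = 51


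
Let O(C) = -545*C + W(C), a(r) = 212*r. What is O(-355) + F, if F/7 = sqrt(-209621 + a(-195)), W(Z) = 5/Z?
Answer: 13736724/71 + 7*I*sqrt(250961) ≈ 1.9348e+5 + 3506.7*I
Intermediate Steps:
F = 7*I*sqrt(250961) (F = 7*sqrt(-209621 + 212*(-195)) = 7*sqrt(-209621 - 41340) = 7*sqrt(-250961) = 7*(I*sqrt(250961)) = 7*I*sqrt(250961) ≈ 3506.7*I)
O(C) = -545*C + 5/C
O(-355) + F = (-545*(-355) + 5/(-355)) + 7*I*sqrt(250961) = (193475 + 5*(-1/355)) + 7*I*sqrt(250961) = (193475 - 1/71) + 7*I*sqrt(250961) = 13736724/71 + 7*I*sqrt(250961)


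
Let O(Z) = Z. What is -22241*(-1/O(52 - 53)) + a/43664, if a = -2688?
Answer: -60695857/2729 ≈ -22241.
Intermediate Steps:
-22241*(-1/O(52 - 53)) + a/43664 = -22241*(-1/(52 - 53)) - 2688/43664 = -22241/((-1*(-1))) - 2688*1/43664 = -22241/1 - 168/2729 = -22241*1 - 168/2729 = -22241 - 168/2729 = -60695857/2729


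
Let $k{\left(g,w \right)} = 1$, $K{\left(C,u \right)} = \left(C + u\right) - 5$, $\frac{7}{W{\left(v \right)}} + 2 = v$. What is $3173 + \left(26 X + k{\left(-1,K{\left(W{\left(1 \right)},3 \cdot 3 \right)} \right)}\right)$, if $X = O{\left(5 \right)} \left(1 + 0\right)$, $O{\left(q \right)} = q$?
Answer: $3304$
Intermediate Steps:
$W{\left(v \right)} = \frac{7}{-2 + v}$
$K{\left(C,u \right)} = -5 + C + u$
$X = 5$ ($X = 5 \left(1 + 0\right) = 5 \cdot 1 = 5$)
$3173 + \left(26 X + k{\left(-1,K{\left(W{\left(1 \right)},3 \cdot 3 \right)} \right)}\right) = 3173 + \left(26 \cdot 5 + 1\right) = 3173 + \left(130 + 1\right) = 3173 + 131 = 3304$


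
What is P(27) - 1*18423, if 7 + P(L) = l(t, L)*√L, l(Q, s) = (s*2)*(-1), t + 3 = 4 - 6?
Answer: -18430 - 162*√3 ≈ -18711.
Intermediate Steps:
t = -5 (t = -3 + (4 - 6) = -3 - 2 = -5)
l(Q, s) = -2*s (l(Q, s) = (2*s)*(-1) = -2*s)
P(L) = -7 - 2*L^(3/2) (P(L) = -7 + (-2*L)*√L = -7 - 2*L^(3/2))
P(27) - 1*18423 = (-7 - 162*√3) - 1*18423 = (-7 - 162*√3) - 18423 = -18430 - 162*√3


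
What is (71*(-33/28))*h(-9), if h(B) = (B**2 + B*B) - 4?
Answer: -185097/14 ≈ -13221.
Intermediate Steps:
h(B) = -4 + 2*B**2 (h(B) = (B**2 + B**2) - 4 = 2*B**2 - 4 = -4 + 2*B**2)
(71*(-33/28))*h(-9) = (71*(-33/28))*(-4 + 2*(-9)**2) = (71*(-33*1/28))*(-4 + 2*81) = (71*(-33/28))*(-4 + 162) = -2343/28*158 = -185097/14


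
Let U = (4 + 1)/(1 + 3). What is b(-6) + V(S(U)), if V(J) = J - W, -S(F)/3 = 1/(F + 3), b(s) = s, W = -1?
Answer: -97/17 ≈ -5.7059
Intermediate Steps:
U = 5/4 ≈ 1.2500
S(F) = -3/(3 + F) (S(F) = -3/(F + 3) = -3/(3 + F))
V(J) = 1 + J (V(J) = J - 1*(-1) = J + 1 = 1 + J)
b(-6) + V(S(U)) = -6 + (1 - 3/(3 + 5/4)) = -6 + (1 - 3/17/4) = -6 + (1 - 3*4/17) = -6 + (1 - 12/17) = -6 + 5/17 = -97/17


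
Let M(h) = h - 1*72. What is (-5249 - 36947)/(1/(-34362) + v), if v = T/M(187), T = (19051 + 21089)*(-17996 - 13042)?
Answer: 1449938952/372264557617 ≈ 0.0038949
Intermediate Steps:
M(h) = -72 + h (M(h) = h - 72 = -72 + h)
T = -1245865320 (T = 40140*(-31038) = -1245865320)
v = -249173064/23 (v = -1245865320/(-72 + 187) = -1245865320/115 = -1245865320*1/115 = -249173064/23 ≈ -1.0834e+7)
(-5249 - 36947)/(1/(-34362) + v) = (-5249 - 36947)/(1/(-34362) - 249173064/23) = -42196/(-1/34362 - 249173064/23) = -42196/(-372264557617/34362) = -42196*(-34362/372264557617) = 1449938952/372264557617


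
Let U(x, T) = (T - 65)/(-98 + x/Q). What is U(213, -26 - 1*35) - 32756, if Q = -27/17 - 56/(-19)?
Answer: -844406726/25777 ≈ -32758.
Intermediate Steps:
Q = 439/323 (Q = -27*1/17 - 56*(-1/19) = -27/17 + 56/19 = 439/323 ≈ 1.3591)
U(x, T) = (-65 + T)/(-98 + 323*x/439) (U(x, T) = (T - 65)/(-98 + x/(439/323)) = (-65 + T)/(-98 + x*(323/439)) = (-65 + T)/(-98 + 323*x/439))
U(213, -26 - 1*35) - 32756 = 439*(-65 + (-26 - 1*35))/(-43022 + 323*213) - 32756 = 439*(-65 + (-26 - 35))/(-43022 + 68799) - 32756 = 439*(-65 - 61)/25777 - 32756 = 439*(1/25777)*(-126) - 32756 = -55314/25777 - 32756 = -844406726/25777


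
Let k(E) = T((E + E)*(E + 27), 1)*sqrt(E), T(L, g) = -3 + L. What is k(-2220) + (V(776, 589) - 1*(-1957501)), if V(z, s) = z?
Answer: 1958277 + 19473834*I*sqrt(555) ≈ 1.9583e+6 + 4.5877e+8*I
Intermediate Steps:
k(E) = sqrt(E)*(-3 + 2*E*(27 + E)) (k(E) = (-3 + (E + E)*(E + 27))*sqrt(E) = (-3 + (2*E)*(27 + E))*sqrt(E) = (-3 + 2*E*(27 + E))*sqrt(E) = sqrt(E)*(-3 + 2*E*(27 + E)))
k(-2220) + (V(776, 589) - 1*(-1957501)) = sqrt(-2220)*(-3 + 2*(-2220)*(27 - 2220)) + (776 - 1*(-1957501)) = (2*I*sqrt(555))*(-3 + 2*(-2220)*(-2193)) + (776 + 1957501) = (2*I*sqrt(555))*(-3 + 9736920) + 1958277 = (2*I*sqrt(555))*9736917 + 1958277 = 19473834*I*sqrt(555) + 1958277 = 1958277 + 19473834*I*sqrt(555)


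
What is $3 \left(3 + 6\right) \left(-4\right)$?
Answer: $-108$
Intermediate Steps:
$3 \left(3 + 6\right) \left(-4\right) = 3 \cdot 9 \left(-4\right) = 27 \left(-4\right) = -108$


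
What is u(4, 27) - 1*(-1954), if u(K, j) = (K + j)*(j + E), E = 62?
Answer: 4713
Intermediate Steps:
u(K, j) = (62 + j)*(K + j) (u(K, j) = (K + j)*(j + 62) = (K + j)*(62 + j) = (62 + j)*(K + j))
u(4, 27) - 1*(-1954) = (27² + 62*4 + 62*27 + 4*27) - 1*(-1954) = (729 + 248 + 1674 + 108) + 1954 = 2759 + 1954 = 4713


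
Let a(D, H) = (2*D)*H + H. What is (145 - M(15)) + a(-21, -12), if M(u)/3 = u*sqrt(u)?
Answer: 637 - 45*sqrt(15) ≈ 462.72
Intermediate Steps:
M(u) = 3*u**(3/2) (M(u) = 3*(u*sqrt(u)) = 3*u**(3/2))
a(D, H) = H + 2*D*H (a(D, H) = 2*D*H + H = H + 2*D*H)
(145 - M(15)) + a(-21, -12) = (145 - 3*15**(3/2)) - 12*(1 + 2*(-21)) = (145 - 3*15*sqrt(15)) - 12*(1 - 42) = (145 - 45*sqrt(15)) - 12*(-41) = (145 - 45*sqrt(15)) + 492 = 637 - 45*sqrt(15)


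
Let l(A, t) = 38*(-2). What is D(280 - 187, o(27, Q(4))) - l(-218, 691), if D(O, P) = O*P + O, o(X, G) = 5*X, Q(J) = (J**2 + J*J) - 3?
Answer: 12724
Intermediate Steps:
l(A, t) = -76
Q(J) = -3 + 2*J**2 (Q(J) = (J**2 + J**2) - 3 = 2*J**2 - 3 = -3 + 2*J**2)
D(O, P) = O + O*P
D(280 - 187, o(27, Q(4))) - l(-218, 691) = (280 - 187)*(1 + 5*27) - 1*(-76) = 93*(1 + 135) + 76 = 93*136 + 76 = 12648 + 76 = 12724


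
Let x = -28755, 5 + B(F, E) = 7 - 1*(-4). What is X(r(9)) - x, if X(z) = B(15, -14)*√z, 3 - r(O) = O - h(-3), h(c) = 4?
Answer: 28755 + 6*I*√2 ≈ 28755.0 + 8.4853*I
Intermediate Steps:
B(F, E) = 6 (B(F, E) = -5 + (7 - 1*(-4)) = -5 + (7 + 4) = -5 + 11 = 6)
r(O) = 7 - O (r(O) = 3 - (O - 1*4) = 3 - (O - 4) = 3 - (-4 + O) = 3 + (4 - O) = 7 - O)
X(z) = 6*√z
X(r(9)) - x = 6*√(7 - 1*9) - 1*(-28755) = 6*√(7 - 9) + 28755 = 6*√(-2) + 28755 = 6*(I*√2) + 28755 = 6*I*√2 + 28755 = 28755 + 6*I*√2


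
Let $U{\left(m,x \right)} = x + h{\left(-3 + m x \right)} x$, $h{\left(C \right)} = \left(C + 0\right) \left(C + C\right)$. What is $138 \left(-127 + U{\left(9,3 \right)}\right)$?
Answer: $459816$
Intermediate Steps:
$h{\left(C \right)} = 2 C^{2}$ ($h{\left(C \right)} = C 2 C = 2 C^{2}$)
$U{\left(m,x \right)} = x + 2 x \left(-3 + m x\right)^{2}$ ($U{\left(m,x \right)} = x + 2 \left(-3 + m x\right)^{2} x = x + 2 x \left(-3 + m x\right)^{2}$)
$138 \left(-127 + U{\left(9,3 \right)}\right) = 138 \left(-127 + 3 \left(1 + 2 \left(-3 + 9 \cdot 3\right)^{2}\right)\right) = 138 \left(-127 + 3 \left(1 + 2 \left(-3 + 27\right)^{2}\right)\right) = 138 \left(-127 + 3 \left(1 + 2 \cdot 24^{2}\right)\right) = 138 \left(-127 + 3 \left(1 + 2 \cdot 576\right)\right) = 138 \left(-127 + 3 \left(1 + 1152\right)\right) = 138 \left(-127 + 3 \cdot 1153\right) = 138 \left(-127 + 3459\right) = 138 \cdot 3332 = 459816$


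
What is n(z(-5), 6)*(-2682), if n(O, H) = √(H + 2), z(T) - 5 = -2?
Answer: -5364*√2 ≈ -7585.8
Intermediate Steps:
z(T) = 3 (z(T) = 5 - 2 = 3)
n(O, H) = √(2 + H)
n(z(-5), 6)*(-2682) = √(2 + 6)*(-2682) = √8*(-2682) = (2*√2)*(-2682) = -5364*√2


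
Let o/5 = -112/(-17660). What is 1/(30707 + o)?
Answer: 883/27114309 ≈ 3.2566e-5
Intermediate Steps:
o = 28/883 (o = 5*(-112/(-17660)) = 5*(-112*(-1/17660)) = 5*(28/4415) = 28/883 ≈ 0.031710)
1/(30707 + o) = 1/(30707 + 28/883) = 1/(27114309/883) = 883/27114309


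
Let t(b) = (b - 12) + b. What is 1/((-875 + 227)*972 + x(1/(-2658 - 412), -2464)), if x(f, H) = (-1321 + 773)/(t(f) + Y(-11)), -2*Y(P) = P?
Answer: -19957/12568353832 ≈ -1.5879e-6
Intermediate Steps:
t(b) = -12 + 2*b (t(b) = (-12 + b) + b = -12 + 2*b)
Y(P) = -P/2
x(f, H) = -548/(-13/2 + 2*f) (x(f, H) = (-1321 + 773)/((-12 + 2*f) - 1/2*(-11)) = -548/((-12 + 2*f) + 11/2) = -548/(-13/2 + 2*f))
1/((-875 + 227)*972 + x(1/(-2658 - 412), -2464)) = 1/((-875 + 227)*972 - 1096/(-13 + 4/(-2658 - 412))) = 1/(-648*972 - 1096/(-13 + 4/(-3070))) = 1/(-629856 - 1096/(-13 + 4*(-1/3070))) = 1/(-629856 - 1096/(-13 - 2/1535)) = 1/(-629856 - 1096/(-19957/1535)) = 1/(-629856 - 1096*(-1535/19957)) = 1/(-629856 + 1682360/19957) = 1/(-12568353832/19957) = -19957/12568353832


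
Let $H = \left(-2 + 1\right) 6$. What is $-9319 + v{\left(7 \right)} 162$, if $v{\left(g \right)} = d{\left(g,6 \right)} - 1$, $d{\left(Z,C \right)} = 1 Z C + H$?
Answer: $-3649$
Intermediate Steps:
$H = -6$ ($H = \left(-1\right) 6 = -6$)
$d{\left(Z,C \right)} = -6 + C Z$ ($d{\left(Z,C \right)} = 1 Z C - 6 = Z C - 6 = C Z - 6 = -6 + C Z$)
$v{\left(g \right)} = -7 + 6 g$ ($v{\left(g \right)} = \left(-6 + 6 g\right) - 1 = -7 + 6 g$)
$-9319 + v{\left(7 \right)} 162 = -9319 + \left(-7 + 6 \cdot 7\right) 162 = -9319 + \left(-7 + 42\right) 162 = -9319 + 35 \cdot 162 = -9319 + 5670 = -3649$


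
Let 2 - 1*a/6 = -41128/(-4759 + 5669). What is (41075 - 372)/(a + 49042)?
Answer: 18519865/22442954 ≈ 0.82520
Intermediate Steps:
a = 128844/455 (a = 12 - (-246768)/(-4759 + 5669) = 12 - (-246768)/910 = 12 - 6*(-20564/455) = 12 + 123384/455 = 128844/455 ≈ 283.17)
(41075 - 372)/(a + 49042) = (41075 - 372)/(128844/455 + 49042) = 40703/(22442954/455) = 40703*(455/22442954) = 18519865/22442954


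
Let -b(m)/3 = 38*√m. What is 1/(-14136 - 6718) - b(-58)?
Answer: -1/20854 + 114*I*√58 ≈ -4.7952e-5 + 868.2*I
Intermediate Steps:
b(m) = -114*√m
1/(-14136 - 6718) - b(-58) = 1/(-14136 - 6718) - (-114)*√(-58) = 1/(-20854) - (-114)*I*√58 = -1/20854 - (-114)*I*√58 = -1/20854 + 114*I*√58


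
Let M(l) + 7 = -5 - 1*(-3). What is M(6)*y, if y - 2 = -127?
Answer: 1125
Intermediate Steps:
M(l) = -9 (M(l) = -7 + (-5 - 1*(-3)) = -7 + (-5 + 3) = -7 - 2 = -9)
y = -125 (y = 2 - 127 = -125)
M(6)*y = -9*(-125) = 1125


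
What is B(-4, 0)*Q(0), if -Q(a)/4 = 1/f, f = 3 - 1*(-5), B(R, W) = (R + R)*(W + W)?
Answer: 0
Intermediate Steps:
B(R, W) = 4*R*W (B(R, W) = (2*R)*(2*W) = 4*R*W)
f = 8 (f = 3 + 5 = 8)
Q(a) = -½ (Q(a) = -4/8 = -4*⅛ = -½)
B(-4, 0)*Q(0) = (4*(-4)*0)*(-½) = 0*(-½) = 0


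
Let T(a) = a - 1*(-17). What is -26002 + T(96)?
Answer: -25889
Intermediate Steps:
T(a) = 17 + a (T(a) = a + 17 = 17 + a)
-26002 + T(96) = -26002 + (17 + 96) = -26002 + 113 = -25889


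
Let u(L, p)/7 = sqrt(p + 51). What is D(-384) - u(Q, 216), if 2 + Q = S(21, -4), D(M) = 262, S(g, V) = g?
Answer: 262 - 7*sqrt(267) ≈ 147.62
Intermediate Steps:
Q = 19 (Q = -2 + 21 = 19)
u(L, p) = 7*sqrt(51 + p) (u(L, p) = 7*sqrt(p + 51) = 7*sqrt(51 + p))
D(-384) - u(Q, 216) = 262 - 7*sqrt(51 + 216) = 262 - 7*sqrt(267)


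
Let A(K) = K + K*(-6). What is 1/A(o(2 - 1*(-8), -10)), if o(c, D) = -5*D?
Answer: -1/250 ≈ -0.0040000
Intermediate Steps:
A(K) = -5*K (A(K) = K - 6*K = -5*K)
1/A(o(2 - 1*(-8), -10)) = 1/(-(-25)*(-10)) = 1/(-5*50) = 1/(-250) = -1/250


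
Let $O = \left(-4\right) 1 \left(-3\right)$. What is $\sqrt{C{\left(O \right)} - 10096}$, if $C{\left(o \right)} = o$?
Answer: $2 i \sqrt{2521} \approx 100.42 i$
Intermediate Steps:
$O = 12$ ($O = \left(-4\right) \left(-3\right) = 12$)
$\sqrt{C{\left(O \right)} - 10096} = \sqrt{12 - 10096} = \sqrt{-10084} = 2 i \sqrt{2521}$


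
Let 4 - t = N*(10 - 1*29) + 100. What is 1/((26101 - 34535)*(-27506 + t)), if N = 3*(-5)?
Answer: 1/235198958 ≈ 4.2517e-9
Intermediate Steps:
N = -15
t = -381 (t = 4 - (-15*(10 - 1*29) + 100) = 4 - (-15*(10 - 29) + 100) = 4 - (-15*(-19) + 100) = 4 - (285 + 100) = 4 - 1*385 = 4 - 385 = -381)
1/((26101 - 34535)*(-27506 + t)) = 1/((26101 - 34535)*(-27506 - 381)) = 1/(-8434*(-27887)) = 1/235198958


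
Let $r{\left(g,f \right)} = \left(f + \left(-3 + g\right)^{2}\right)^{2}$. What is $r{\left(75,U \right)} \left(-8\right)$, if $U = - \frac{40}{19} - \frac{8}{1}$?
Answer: $- \frac{77309411328}{361} \approx -2.1415 \cdot 10^{8}$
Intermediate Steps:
$U = - \frac{192}{19}$ ($U = \left(-40\right) \frac{1}{19} - 8 = - \frac{40}{19} - 8 = - \frac{192}{19} \approx -10.105$)
$r{\left(75,U \right)} \left(-8\right) = \left(- \frac{192}{19} + \left(-3 + 75\right)^{2}\right)^{2} \left(-8\right) = \left(- \frac{192}{19} + 72^{2}\right)^{2} \left(-8\right) = \left(- \frac{192}{19} + 5184\right)^{2} \left(-8\right) = \left(\frac{98304}{19}\right)^{2} \left(-8\right) = \frac{9663676416}{361} \left(-8\right) = - \frac{77309411328}{361}$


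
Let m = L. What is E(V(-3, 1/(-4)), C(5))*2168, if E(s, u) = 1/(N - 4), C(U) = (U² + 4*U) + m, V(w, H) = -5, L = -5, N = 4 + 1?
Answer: 2168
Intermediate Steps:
N = 5
m = -5
C(U) = -5 + U² + 4*U (C(U) = (U² + 4*U) - 5 = -5 + U² + 4*U)
E(s, u) = 1 (E(s, u) = 1/(5 - 4) = 1/1 = 1)
E(V(-3, 1/(-4)), C(5))*2168 = 1*2168 = 2168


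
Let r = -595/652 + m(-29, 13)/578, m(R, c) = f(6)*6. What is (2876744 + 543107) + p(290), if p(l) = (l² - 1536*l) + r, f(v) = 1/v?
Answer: 576308939079/188428 ≈ 3.0585e+6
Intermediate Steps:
f(v) = 1/v
m(R, c) = 1 (m(R, c) = 6/6 = (⅙)*6 = 1)
r = -171629/188428 (r = -595/652 + 1/578 = -171629/188428 ≈ -0.91085)
p(l) = -171629/188428 + l² - 1536*l (p(l) = (l² - 1536*l) - 171629/188428 = -171629/188428 + l² - 1536*l)
(2876744 + 543107) + p(290) = (2876744 + 543107) + (-171629/188428 + 290² - 1536*290) = 3419851 + (-171629/188428 + 84100 - 445440) = 3419851 - 68086745149/188428 = 576308939079/188428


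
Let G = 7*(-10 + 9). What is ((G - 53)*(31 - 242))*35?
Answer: 443100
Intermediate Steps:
G = -7 (G = 7*(-1) = -7)
((G - 53)*(31 - 242))*35 = ((-7 - 53)*(31 - 242))*35 = -60*(-211)*35 = 12660*35 = 443100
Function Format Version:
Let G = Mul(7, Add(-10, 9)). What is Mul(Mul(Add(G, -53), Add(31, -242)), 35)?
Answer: 443100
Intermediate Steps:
G = -7 (G = Mul(7, -1) = -7)
Mul(Mul(Add(G, -53), Add(31, -242)), 35) = Mul(Mul(Add(-7, -53), Add(31, -242)), 35) = Mul(Mul(-60, -211), 35) = Mul(12660, 35) = 443100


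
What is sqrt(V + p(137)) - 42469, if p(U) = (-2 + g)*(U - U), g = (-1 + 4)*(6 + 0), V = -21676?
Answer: -42469 + 2*I*sqrt(5419) ≈ -42469.0 + 147.23*I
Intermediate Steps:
g = 18 (g = 3*6 = 18)
p(U) = 0 (p(U) = (-2 + 18)*(U - U) = 16*0 = 0)
sqrt(V + p(137)) - 42469 = sqrt(-21676 + 0) - 42469 = sqrt(-21676) - 42469 = 2*I*sqrt(5419) - 42469 = -42469 + 2*I*sqrt(5419)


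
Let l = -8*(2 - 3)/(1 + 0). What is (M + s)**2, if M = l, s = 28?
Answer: 1296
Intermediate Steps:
l = 8 (l = -(-8)/1 = -(-8) = -8*(-1) = 8)
M = 8
(M + s)**2 = (8 + 28)**2 = 36**2 = 1296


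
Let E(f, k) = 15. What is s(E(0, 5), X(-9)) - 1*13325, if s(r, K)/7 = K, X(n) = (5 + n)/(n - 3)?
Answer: -39968/3 ≈ -13323.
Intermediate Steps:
X(n) = (5 + n)/(-3 + n)
s(r, K) = 7*K
s(E(0, 5), X(-9)) - 1*13325 = 7*((5 - 9)/(-3 - 9)) - 1*13325 = 7*(-4/(-12)) - 13325 = 7*(-1/12*(-4)) - 13325 = 7*(1/3) - 13325 = 7/3 - 13325 = -39968/3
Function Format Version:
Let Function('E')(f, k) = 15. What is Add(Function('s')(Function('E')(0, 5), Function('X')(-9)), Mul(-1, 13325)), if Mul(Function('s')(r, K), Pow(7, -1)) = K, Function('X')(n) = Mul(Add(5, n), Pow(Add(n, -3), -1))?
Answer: Rational(-39968, 3) ≈ -13323.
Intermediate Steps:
Function('X')(n) = Mul(Pow(Add(-3, n), -1), Add(5, n)) (Function('X')(n) = Mul(Add(5, n), Pow(Add(-3, n), -1)) = Mul(Pow(Add(-3, n), -1), Add(5, n)))
Function('s')(r, K) = Mul(7, K)
Add(Function('s')(Function('E')(0, 5), Function('X')(-9)), Mul(-1, 13325)) = Add(Mul(7, Mul(Pow(Add(-3, -9), -1), Add(5, -9))), Mul(-1, 13325)) = Add(Mul(7, Mul(Pow(-12, -1), -4)), -13325) = Add(Mul(7, Mul(Rational(-1, 12), -4)), -13325) = Add(Mul(7, Rational(1, 3)), -13325) = Add(Rational(7, 3), -13325) = Rational(-39968, 3)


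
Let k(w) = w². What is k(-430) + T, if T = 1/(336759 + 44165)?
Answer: 70432847601/380924 ≈ 1.8490e+5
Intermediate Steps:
T = 1/380924 ≈ 2.6252e-6
k(-430) + T = (-430)² + 1/380924 = 184900 + 1/380924 = 70432847601/380924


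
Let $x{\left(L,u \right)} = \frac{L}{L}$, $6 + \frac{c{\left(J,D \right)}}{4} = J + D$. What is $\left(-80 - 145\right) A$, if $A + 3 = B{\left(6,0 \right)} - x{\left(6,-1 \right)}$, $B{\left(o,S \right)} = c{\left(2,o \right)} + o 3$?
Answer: $-4950$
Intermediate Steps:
$c{\left(J,D \right)} = -24 + 4 D + 4 J$ ($c{\left(J,D \right)} = -24 + 4 \left(J + D\right) = -24 + 4 \left(D + J\right) = -24 + \left(4 D + 4 J\right) = -24 + 4 D + 4 J$)
$x{\left(L,u \right)} = 1$
$B{\left(o,S \right)} = -16 + 7 o$ ($B{\left(o,S \right)} = \left(-24 + 4 o + 4 \cdot 2\right) + o 3 = \left(-24 + 4 o + 8\right) + 3 o = \left(-16 + 4 o\right) + 3 o = -16 + 7 o$)
$A = 22$ ($A = -3 + \left(\left(-16 + 7 \cdot 6\right) - 1\right) = -3 + \left(\left(-16 + 42\right) - 1\right) = -3 + \left(26 - 1\right) = -3 + 25 = 22$)
$\left(-80 - 145\right) A = \left(-80 - 145\right) 22 = \left(-225\right) 22 = -4950$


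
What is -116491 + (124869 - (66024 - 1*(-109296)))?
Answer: -166942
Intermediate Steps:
-116491 + (124869 - (66024 - 1*(-109296))) = -116491 + (124869 - (66024 + 109296)) = -116491 + (124869 - 1*175320) = -116491 + (124869 - 175320) = -116491 - 50451 = -166942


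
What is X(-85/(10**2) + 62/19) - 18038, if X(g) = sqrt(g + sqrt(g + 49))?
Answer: -18038 + sqrt(87115 + 190*sqrt(1856015))/190 ≈ -18035.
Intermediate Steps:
X(g) = sqrt(g + sqrt(49 + g))
X(-85/(10**2) + 62/19) - 18038 = sqrt((-85/(10**2) + 62/19) + sqrt(49 + (-85/(10**2) + 62/19))) - 18038 = sqrt((-85/100 + 62*(1/19)) + sqrt(49 + (-85/100 + 62*(1/19)))) - 18038 = sqrt((-85*1/100 + 62/19) + sqrt(49 + (-85*1/100 + 62/19))) - 18038 = sqrt((-17/20 + 62/19) + sqrt(49 + (-17/20 + 62/19))) - 18038 = sqrt(917/380 + sqrt(49 + 917/380)) - 18038 = sqrt(917/380 + sqrt(19537/380)) - 18038 = sqrt(917/380 + sqrt(1856015)/190) - 18038 = -18038 + sqrt(917/380 + sqrt(1856015)/190)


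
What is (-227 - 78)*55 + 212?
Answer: -16563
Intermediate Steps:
(-227 - 78)*55 + 212 = -305*55 + 212 = -16775 + 212 = -16563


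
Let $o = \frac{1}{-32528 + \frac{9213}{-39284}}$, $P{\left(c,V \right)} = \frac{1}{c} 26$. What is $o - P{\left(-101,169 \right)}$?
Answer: $\frac{33219850606}{129061755665} \approx 0.25739$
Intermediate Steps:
$P{\left(c,V \right)} = \frac{26}{c}$
$o = - \frac{39284}{1277839165}$ ($o = \frac{1}{-32528 + 9213 \left(- \frac{1}{39284}\right)} = \frac{1}{-32528 - \frac{9213}{39284}} = \frac{1}{- \frac{1277839165}{39284}} = - \frac{39284}{1277839165} \approx -3.0742 \cdot 10^{-5}$)
$o - P{\left(-101,169 \right)} = - \frac{39284}{1277839165} - \frac{26}{-101} = - \frac{39284}{1277839165} - 26 \left(- \frac{1}{101}\right) = - \frac{39284}{1277839165} - - \frac{26}{101} = - \frac{39284}{1277839165} + \frac{26}{101} = \frac{33219850606}{129061755665}$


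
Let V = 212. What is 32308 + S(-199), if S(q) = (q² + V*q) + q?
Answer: 29522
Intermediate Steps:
S(q) = q² + 213*q (S(q) = (q² + 212*q) + q = q² + 213*q)
32308 + S(-199) = 32308 - 199*(213 - 199) = 32308 - 199*14 = 32308 - 2786 = 29522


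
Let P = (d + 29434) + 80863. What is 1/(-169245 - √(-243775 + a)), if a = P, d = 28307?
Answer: I/(√105171 - 169245*I) ≈ -5.9086e-6 + 1.1322e-8*I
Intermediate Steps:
P = 138604 (P = (28307 + 29434) + 80863 = 57741 + 80863 = 138604)
a = 138604
1/(-169245 - √(-243775 + a)) = 1/(-169245 - √(-243775 + 138604)) = 1/(-169245 - √(-105171)) = 1/(-169245 - I*√105171)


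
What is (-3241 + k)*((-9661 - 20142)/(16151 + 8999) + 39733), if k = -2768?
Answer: -6004524178323/25150 ≈ -2.3875e+8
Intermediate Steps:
(-3241 + k)*((-9661 - 20142)/(16151 + 8999) + 39733) = (-3241 - 2768)*((-9661 - 20142)/(16151 + 8999) + 39733) = -6009*(-29803/25150 + 39733) = -6009*999255147/25150 = -6004524178323/25150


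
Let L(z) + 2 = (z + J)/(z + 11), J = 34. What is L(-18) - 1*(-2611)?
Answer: 18247/7 ≈ 2606.7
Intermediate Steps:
L(z) = -2 + (34 + z)/(11 + z) (L(z) = -2 + (z + 34)/(z + 11) = -2 + (34 + z)/(11 + z))
L(-18) - 1*(-2611) = (12 - 1*(-18))/(11 - 18) - 1*(-2611) = (12 + 18)/(-7) + 2611 = -⅐*30 + 2611 = -30/7 + 2611 = 18247/7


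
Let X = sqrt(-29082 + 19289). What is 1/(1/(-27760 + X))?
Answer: -27760 + I*sqrt(9793) ≈ -27760.0 + 98.96*I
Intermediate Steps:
X = I*sqrt(9793) (X = sqrt(-9793) = I*sqrt(9793) ≈ 98.96*I)
1/(1/(-27760 + X)) = 1/(1/(-27760 + I*sqrt(9793))) = -27760 + I*sqrt(9793)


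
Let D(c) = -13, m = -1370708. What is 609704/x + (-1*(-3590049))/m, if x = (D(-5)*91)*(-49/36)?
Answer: 29878037045169/79455830636 ≈ 376.03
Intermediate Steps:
x = 57967/36 (x = (-13*91)*(-49/36) = -(-57967)/36 = -1183*(-49/36) = 57967/36 ≈ 1610.2)
609704/x + (-1*(-3590049))/m = 609704/(57967/36) - 1*(-3590049)/(-1370708) = 609704*(36/57967) + 3590049*(-1/1370708) = 21949344/57967 - 3590049/1370708 = 29878037045169/79455830636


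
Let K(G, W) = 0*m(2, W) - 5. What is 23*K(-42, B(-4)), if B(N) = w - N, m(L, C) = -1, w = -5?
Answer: -115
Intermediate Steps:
B(N) = -5 - N
K(G, W) = -5 (K(G, W) = 0*(-1) - 5 = 0 - 5 = -5)
23*K(-42, B(-4)) = 23*(-5) = -115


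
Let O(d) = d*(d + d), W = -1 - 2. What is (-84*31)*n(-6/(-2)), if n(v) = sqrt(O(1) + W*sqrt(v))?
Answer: -2604*sqrt(2 - 3*sqrt(3)) ≈ -4655.4*I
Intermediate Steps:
W = -3
O(d) = 2*d**2 (O(d) = d*(2*d) = 2*d**2)
n(v) = sqrt(2 - 3*sqrt(v)) (n(v) = sqrt(2*1**2 - 3*sqrt(v)) = sqrt(2*1 - 3*sqrt(v)) = sqrt(2 - 3*sqrt(v)))
(-84*31)*n(-6/(-2)) = (-84*31)*sqrt(2 - 3*sqrt(6)*sqrt(-1/(-2))) = -2604*sqrt(2 - 3*sqrt(3))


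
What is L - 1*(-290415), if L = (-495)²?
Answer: 535440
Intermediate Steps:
L = 245025
L - 1*(-290415) = 245025 - 1*(-290415) = 245025 + 290415 = 535440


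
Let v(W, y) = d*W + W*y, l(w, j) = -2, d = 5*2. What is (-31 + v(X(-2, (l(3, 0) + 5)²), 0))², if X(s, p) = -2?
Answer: 2601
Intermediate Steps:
d = 10
v(W, y) = 10*W + W*y
(-31 + v(X(-2, (l(3, 0) + 5)²), 0))² = (-31 - 2*(10 + 0))² = (-31 - 2*10)² = (-31 - 20)² = (-51)² = 2601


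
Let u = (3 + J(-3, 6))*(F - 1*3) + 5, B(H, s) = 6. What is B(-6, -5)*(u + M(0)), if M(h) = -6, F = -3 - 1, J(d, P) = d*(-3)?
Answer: -510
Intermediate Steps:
J(d, P) = -3*d
F = -4
u = -79 (u = (3 - 3*(-3))*(-4 - 1*3) + 5 = (3 + 9)*(-4 - 3) + 5 = 12*(-7) + 5 = -84 + 5 = -79)
B(-6, -5)*(u + M(0)) = 6*(-79 - 6) = 6*(-85) = -510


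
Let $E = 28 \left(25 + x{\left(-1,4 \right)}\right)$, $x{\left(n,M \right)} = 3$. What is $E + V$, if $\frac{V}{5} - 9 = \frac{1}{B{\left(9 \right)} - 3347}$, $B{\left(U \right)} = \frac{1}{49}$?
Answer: $\frac{135957413}{164002} \approx 829.0$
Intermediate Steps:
$B{\left(U \right)} = \frac{1}{49}$
$E = 784$ ($E = 28 \left(25 + 3\right) = 28 \cdot 28 = 784$)
$V = \frac{7379845}{164002}$ ($V = 45 + \frac{5}{\frac{1}{49} - 3347} = 45 + \frac{5}{- \frac{164002}{49}} = 45 + 5 \left(- \frac{49}{164002}\right) = 45 - \frac{245}{164002} = \frac{7379845}{164002} \approx 44.999$)
$E + V = 784 + \frac{7379845}{164002} = \frac{135957413}{164002}$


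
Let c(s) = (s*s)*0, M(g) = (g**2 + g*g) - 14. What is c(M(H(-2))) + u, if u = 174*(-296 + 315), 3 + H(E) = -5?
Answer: 3306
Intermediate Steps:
H(E) = -8 (H(E) = -3 - 5 = -8)
M(g) = -14 + 2*g**2 (M(g) = (g**2 + g**2) - 14 = 2*g**2 - 14 = -14 + 2*g**2)
u = 3306 (u = 174*19 = 3306)
c(s) = 0 (c(s) = s**2*0 = 0)
c(M(H(-2))) + u = 0 + 3306 = 3306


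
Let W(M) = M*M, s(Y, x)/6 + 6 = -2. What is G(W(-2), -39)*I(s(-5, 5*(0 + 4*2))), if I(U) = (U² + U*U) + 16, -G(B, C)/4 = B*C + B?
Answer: 2811392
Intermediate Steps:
s(Y, x) = -48 (s(Y, x) = -36 + 6*(-2) = -36 - 12 = -48)
W(M) = M²
G(B, C) = -4*B - 4*B*C (G(B, C) = -4*(B*C + B) = -4*(B + B*C) = -4*B - 4*B*C)
I(U) = 16 + 2*U² (I(U) = (U² + U²) + 16 = 2*U² + 16 = 16 + 2*U²)
G(W(-2), -39)*I(s(-5, 5*(0 + 4*2))) = (-4*(-2)²*(1 - 39))*(16 + 2*(-48)²) = (-4*4*(-38))*(16 + 2*2304) = 608*(16 + 4608) = 608*4624 = 2811392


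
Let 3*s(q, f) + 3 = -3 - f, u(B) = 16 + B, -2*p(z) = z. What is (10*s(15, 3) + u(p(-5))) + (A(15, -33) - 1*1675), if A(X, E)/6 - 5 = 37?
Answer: -2869/2 ≈ -1434.5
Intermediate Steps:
A(X, E) = 252 (A(X, E) = 30 + 6*37 = 30 + 222 = 252)
p(z) = -z/2
s(q, f) = -2 - f/3 (s(q, f) = -1 + (-3 - f)/3 = -1 + (-1 - f/3) = -2 - f/3)
(10*s(15, 3) + u(p(-5))) + (A(15, -33) - 1*1675) = (10*(-2 - 1/3*3) + (16 - 1/2*(-5))) + (252 - 1*1675) = (10*(-2 - 1) + (16 + 5/2)) + (252 - 1675) = (10*(-3) + 37/2) - 1423 = (-30 + 37/2) - 1423 = -23/2 - 1423 = -2869/2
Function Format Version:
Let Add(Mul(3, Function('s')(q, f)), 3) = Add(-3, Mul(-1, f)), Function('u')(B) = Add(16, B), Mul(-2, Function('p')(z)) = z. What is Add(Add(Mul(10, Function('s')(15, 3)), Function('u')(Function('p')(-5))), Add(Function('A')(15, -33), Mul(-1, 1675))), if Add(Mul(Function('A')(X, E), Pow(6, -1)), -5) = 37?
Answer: Rational(-2869, 2) ≈ -1434.5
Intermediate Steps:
Function('A')(X, E) = 252 (Function('A')(X, E) = Add(30, Mul(6, 37)) = Add(30, 222) = 252)
Function('p')(z) = Mul(Rational(-1, 2), z)
Function('s')(q, f) = Add(-2, Mul(Rational(-1, 3), f)) (Function('s')(q, f) = Add(-1, Mul(Rational(1, 3), Add(-3, Mul(-1, f)))) = Add(-1, Add(-1, Mul(Rational(-1, 3), f))) = Add(-2, Mul(Rational(-1, 3), f)))
Add(Add(Mul(10, Function('s')(15, 3)), Function('u')(Function('p')(-5))), Add(Function('A')(15, -33), Mul(-1, 1675))) = Add(Add(Mul(10, Add(-2, Mul(Rational(-1, 3), 3))), Add(16, Mul(Rational(-1, 2), -5))), Add(252, Mul(-1, 1675))) = Add(Add(Mul(10, Add(-2, -1)), Add(16, Rational(5, 2))), Add(252, -1675)) = Add(Add(Mul(10, -3), Rational(37, 2)), -1423) = Add(Add(-30, Rational(37, 2)), -1423) = Add(Rational(-23, 2), -1423) = Rational(-2869, 2)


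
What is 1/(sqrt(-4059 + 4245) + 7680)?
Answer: 1280/9830369 - sqrt(186)/58982214 ≈ 0.00012998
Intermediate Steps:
1/(sqrt(-4059 + 4245) + 7680) = 1/(sqrt(186) + 7680) = 1/(7680 + sqrt(186))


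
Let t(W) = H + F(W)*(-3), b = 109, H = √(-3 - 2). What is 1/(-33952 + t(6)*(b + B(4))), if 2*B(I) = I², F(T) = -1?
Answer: -33601/1129095646 - 117*I*√5/1129095646 ≈ -2.9759e-5 - 2.3171e-7*I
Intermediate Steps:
H = I*√5 (H = √(-5) = I*√5 ≈ 2.2361*I)
B(I) = I²/2
t(W) = 3 + I*√5 (t(W) = I*√5 - 1*(-3) = I*√5 + 3 = 3 + I*√5)
1/(-33952 + t(6)*(b + B(4))) = 1/(-33952 + (3 + I*√5)*(109 + (½)*4²)) = 1/(-33952 + (3 + I*√5)*(109 + (½)*16)) = 1/(-33952 + (3 + I*√5)*(109 + 8)) = 1/(-33952 + (3 + I*√5)*117) = 1/(-33952 + (351 + 117*I*√5)) = 1/(-33601 + 117*I*√5)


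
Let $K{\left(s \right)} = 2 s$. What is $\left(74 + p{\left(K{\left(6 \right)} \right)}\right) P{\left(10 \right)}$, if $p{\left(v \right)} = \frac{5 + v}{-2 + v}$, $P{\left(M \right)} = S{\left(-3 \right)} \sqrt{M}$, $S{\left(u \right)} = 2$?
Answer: $\frac{757 \sqrt{10}}{5} \approx 478.77$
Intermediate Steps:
$P{\left(M \right)} = 2 \sqrt{M}$
$p{\left(v \right)} = \frac{5 + v}{-2 + v}$
$\left(74 + p{\left(K{\left(6 \right)} \right)}\right) P{\left(10 \right)} = \left(74 + \frac{5 + 2 \cdot 6}{-2 + 2 \cdot 6}\right) 2 \sqrt{10} = \left(74 + \frac{5 + 12}{-2 + 12}\right) 2 \sqrt{10} = \left(74 + \frac{1}{10} \cdot 17\right) 2 \sqrt{10} = \left(74 + \frac{17}{10}\right) 2 \sqrt{10} = \frac{757 \cdot 2 \sqrt{10}}{10} = \frac{757 \sqrt{10}}{5}$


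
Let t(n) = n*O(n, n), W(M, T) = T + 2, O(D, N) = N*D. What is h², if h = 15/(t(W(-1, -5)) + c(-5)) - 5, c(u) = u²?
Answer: 625/4 ≈ 156.25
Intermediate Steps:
O(D, N) = D*N
W(M, T) = 2 + T
t(n) = n³ (t(n) = n*(n*n) = n*n² = n³)
h = -25/2 (h = 15/((2 - 5)³ + (-5)²) - 5 = 15/((-3)³ + 25) - 5 = 15/(-27 + 25) - 5 = 15/(-2) - 5 = -½*15 - 5 = -15/2 - 5 = -25/2 ≈ -12.500)
h² = (-25/2)² = 625/4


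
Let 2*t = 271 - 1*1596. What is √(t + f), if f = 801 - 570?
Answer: I*√1726/2 ≈ 20.773*I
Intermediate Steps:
f = 231
t = -1325/2 (t = (271 - 1*1596)/2 = (271 - 1596)/2 = (½)*(-1325) = -1325/2 ≈ -662.50)
√(t + f) = √(-1325/2 + 231) = √(-863/2) = I*√1726/2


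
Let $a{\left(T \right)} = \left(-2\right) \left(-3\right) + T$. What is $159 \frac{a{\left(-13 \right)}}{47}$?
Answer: $- \frac{1113}{47} \approx -23.681$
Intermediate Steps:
$a{\left(T \right)} = 6 + T$
$159 \frac{a{\left(-13 \right)}}{47} = 159 \frac{6 - 13}{47} = 159 \left(\left(-7\right) \frac{1}{47}\right) = 159 \left(- \frac{7}{47}\right) = - \frac{1113}{47}$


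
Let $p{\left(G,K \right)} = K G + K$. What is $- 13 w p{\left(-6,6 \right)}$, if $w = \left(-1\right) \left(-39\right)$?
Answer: $15210$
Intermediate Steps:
$p{\left(G,K \right)} = K + G K$ ($p{\left(G,K \right)} = G K + K = K + G K$)
$w = 39$
$- 13 w p{\left(-6,6 \right)} = \left(-13\right) 39 \cdot 6 \left(1 - 6\right) = - 507 \cdot 6 \left(-5\right) = \left(-507\right) \left(-30\right) = 15210$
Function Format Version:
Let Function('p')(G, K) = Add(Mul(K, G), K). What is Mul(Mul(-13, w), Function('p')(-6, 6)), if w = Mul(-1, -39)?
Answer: 15210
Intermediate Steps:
Function('p')(G, K) = Add(K, Mul(G, K)) (Function('p')(G, K) = Add(Mul(G, K), K) = Add(K, Mul(G, K)))
w = 39
Mul(Mul(-13, w), Function('p')(-6, 6)) = Mul(Mul(-13, 39), Mul(6, Add(1, -6))) = Mul(-507, Mul(6, -5)) = Mul(-507, -30) = 15210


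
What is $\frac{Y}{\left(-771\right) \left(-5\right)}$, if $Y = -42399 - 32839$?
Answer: $- \frac{75238}{3855} \approx -19.517$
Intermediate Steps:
$Y = -75238$ ($Y = -42399 - 32839 = -75238$)
$\frac{Y}{\left(-771\right) \left(-5\right)} = - \frac{75238}{\left(-771\right) \left(-5\right)} = - \frac{75238}{3855}$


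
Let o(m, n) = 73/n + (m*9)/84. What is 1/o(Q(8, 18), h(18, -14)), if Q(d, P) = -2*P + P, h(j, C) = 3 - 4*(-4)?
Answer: 266/509 ≈ 0.52259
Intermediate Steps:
h(j, C) = 19 (h(j, C) = 3 + 16 = 19)
Q(d, P) = -P
o(m, n) = 73/n + 3*m/28 (o(m, n) = 73/n + (9*m)*(1/84) = 73/n + 3*m/28)
1/o(Q(8, 18), h(18, -14)) = 1/(73/19 + 3*(-1*18)/28) = 1/(73*(1/19) + (3/28)*(-18)) = 1/(73/19 - 27/14) = 1/(509/266) = 266/509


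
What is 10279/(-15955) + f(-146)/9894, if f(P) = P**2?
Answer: 119198177/78929385 ≈ 1.5102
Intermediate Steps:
10279/(-15955) + f(-146)/9894 = 10279/(-15955) + (-146)**2/9894 = 10279*(-1/15955) + 21316*(1/9894) = -10279/15955 + 10658/4947 = 119198177/78929385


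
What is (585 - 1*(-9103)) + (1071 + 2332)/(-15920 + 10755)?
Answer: 50035117/5165 ≈ 9687.3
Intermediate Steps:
(585 - 1*(-9103)) + (1071 + 2332)/(-15920 + 10755) = (585 + 9103) + 3403/(-5165) = 9688 + 3403*(-1/5165) = 9688 - 3403/5165 = 50035117/5165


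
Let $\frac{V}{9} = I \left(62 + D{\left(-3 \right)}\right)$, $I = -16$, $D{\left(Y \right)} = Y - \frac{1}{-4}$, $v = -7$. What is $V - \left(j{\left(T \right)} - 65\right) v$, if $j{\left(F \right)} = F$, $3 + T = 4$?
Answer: $-8980$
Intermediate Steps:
$T = 1$ ($T = -3 + 4 = 1$)
$D{\left(Y \right)} = \frac{1}{4} + Y$ ($D{\left(Y \right)} = Y - - \frac{1}{4} = Y + \frac{1}{4} = \frac{1}{4} + Y$)
$V = -8532$ ($V = 9 \left(- 16 \left(62 + \left(\frac{1}{4} - 3\right)\right)\right) = 9 \left(- 16 \left(62 - \frac{11}{4}\right)\right) = 9 \left(\left(-16\right) \frac{237}{4}\right) = 9 \left(-948\right) = -8532$)
$V - \left(j{\left(T \right)} - 65\right) v = -8532 - \left(1 - 65\right) \left(-7\right) = -8532 - \left(-64\right) \left(-7\right) = -8532 - 448 = -8980$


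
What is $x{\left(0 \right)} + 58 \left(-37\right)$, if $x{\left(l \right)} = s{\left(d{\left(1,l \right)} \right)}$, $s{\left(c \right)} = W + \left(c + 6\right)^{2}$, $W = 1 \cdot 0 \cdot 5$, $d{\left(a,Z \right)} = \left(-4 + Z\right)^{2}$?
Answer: $-1662$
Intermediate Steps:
$W = 0$ ($W = 0 \cdot 5 = 0$)
$s{\left(c \right)} = \left(6 + c\right)^{2}$ ($s{\left(c \right)} = 0 + \left(c + 6\right)^{2} = 0 + \left(6 + c\right)^{2} = \left(6 + c\right)^{2}$)
$x{\left(l \right)} = \left(6 + \left(-4 + l\right)^{2}\right)^{2}$
$x{\left(0 \right)} + 58 \left(-37\right) = \left(6 + \left(-4 + 0\right)^{2}\right)^{2} + 58 \left(-37\right) = \left(6 + \left(-4\right)^{2}\right)^{2} - 2146 = \left(6 + 16\right)^{2} - 2146 = 22^{2} - 2146 = 484 - 2146 = -1662$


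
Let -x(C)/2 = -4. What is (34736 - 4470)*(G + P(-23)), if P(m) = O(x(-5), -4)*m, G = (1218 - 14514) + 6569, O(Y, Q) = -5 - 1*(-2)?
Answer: -201511028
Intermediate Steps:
x(C) = 8 (x(C) = -2*(-4) = 8)
O(Y, Q) = -3 (O(Y, Q) = -5 + 2 = -3)
G = -6727 (G = -13296 + 6569 = -6727)
P(m) = -3*m
(34736 - 4470)*(G + P(-23)) = (34736 - 4470)*(-6727 - 3*(-23)) = 30266*(-6727 + 69) = 30266*(-6658) = -201511028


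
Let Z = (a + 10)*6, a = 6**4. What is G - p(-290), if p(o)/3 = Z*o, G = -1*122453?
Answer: 6694867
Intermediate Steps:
G = -122453
a = 1296
Z = 7836 (Z = (1296 + 10)*6 = 1306*6 = 7836)
p(o) = 23508*o (p(o) = 3*(7836*o) = 23508*o)
G - p(-290) = -122453 - 23508*(-290) = -122453 - 1*(-6817320) = -122453 + 6817320 = 6694867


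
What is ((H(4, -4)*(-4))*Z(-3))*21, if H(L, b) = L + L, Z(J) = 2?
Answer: -1344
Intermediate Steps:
H(L, b) = 2*L
((H(4, -4)*(-4))*Z(-3))*21 = (((2*4)*(-4))*2)*21 = ((8*(-4))*2)*21 = -32*2*21 = -64*21 = -1344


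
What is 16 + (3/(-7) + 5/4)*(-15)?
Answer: 103/28 ≈ 3.6786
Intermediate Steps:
16 + (3/(-7) + 5/4)*(-15) = 16 + (3*(-1/7) + 5*(1/4))*(-15) = 16 + (-3/7 + 5/4)*(-15) = 16 + (23/28)*(-15) = 16 - 345/28 = 103/28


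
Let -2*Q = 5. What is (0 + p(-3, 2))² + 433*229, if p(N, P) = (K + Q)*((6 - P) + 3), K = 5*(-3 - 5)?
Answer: 750653/4 ≈ 1.8766e+5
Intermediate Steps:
Q = -5/2 (Q = -½*5 = -5/2 ≈ -2.5000)
K = -40 (K = 5*(-8) = -40)
p(N, P) = -765/2 + 85*P/2 (p(N, P) = (-40 - 5/2)*((6 - P) + 3) = -85*(9 - P)/2 = -765/2 + 85*P/2)
(0 + p(-3, 2))² + 433*229 = (0 + (-765/2 + (85/2)*2))² + 433*229 = (0 + (-765/2 + 85))² + 99157 = (0 - 595/2)² + 99157 = (-595/2)² + 99157 = 354025/4 + 99157 = 750653/4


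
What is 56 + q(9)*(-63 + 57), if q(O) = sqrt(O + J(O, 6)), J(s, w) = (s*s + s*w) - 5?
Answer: 56 - 6*sqrt(139) ≈ -14.739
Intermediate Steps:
J(s, w) = -5 + s**2 + s*w (J(s, w) = (s**2 + s*w) - 5 = -5 + s**2 + s*w)
q(O) = sqrt(-5 + O**2 + 7*O) (q(O) = sqrt(O + (-5 + O**2 + O*6)) = sqrt(O + (-5 + O**2 + 6*O)) = sqrt(-5 + O**2 + 7*O))
56 + q(9)*(-63 + 57) = 56 + sqrt(-5 + 9**2 + 7*9)*(-63 + 57) = 56 + sqrt(-5 + 81 + 63)*(-6) = 56 + sqrt(139)*(-6) = 56 - 6*sqrt(139)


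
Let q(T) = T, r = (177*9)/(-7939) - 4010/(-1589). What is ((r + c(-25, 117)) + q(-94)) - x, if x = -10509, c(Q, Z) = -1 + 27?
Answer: 131743260424/12615071 ≈ 10443.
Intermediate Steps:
c(Q, Z) = 26
r = 29304113/12615071 (r = 1593*(-1/7939) - 4010*(-1/1589) = -1593/7939 + 4010/1589 = 29304113/12615071 ≈ 2.3229)
((r + c(-25, 117)) + q(-94)) - x = ((29304113/12615071 + 26) - 94) - 1*(-10509) = (357295959/12615071 - 94) + 10509 = -828520715/12615071 + 10509 = 131743260424/12615071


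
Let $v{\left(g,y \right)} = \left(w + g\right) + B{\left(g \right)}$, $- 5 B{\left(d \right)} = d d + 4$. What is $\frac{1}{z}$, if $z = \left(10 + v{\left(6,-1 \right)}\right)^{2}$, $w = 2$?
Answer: $\frac{1}{100} \approx 0.01$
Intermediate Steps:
$B{\left(d \right)} = - \frac{4}{5} - \frac{d^{2}}{5}$ ($B{\left(d \right)} = - \frac{d d + 4}{5} = - \frac{d^{2} + 4}{5} = - \frac{4 + d^{2}}{5} = - \frac{4}{5} - \frac{d^{2}}{5}$)
$v{\left(g,y \right)} = \frac{6}{5} + g - \frac{g^{2}}{5}$ ($v{\left(g,y \right)} = \left(2 + g\right) - \left(\frac{4}{5} + \frac{g^{2}}{5}\right) = \frac{6}{5} + g - \frac{g^{2}}{5}$)
$z = 100$ ($z = \left(10 + \left(\frac{6}{5} + 6 - \frac{6^{2}}{5}\right)\right)^{2} = \left(10 + \left(\frac{6}{5} + 6 - \frac{36}{5}\right)\right)^{2} = \left(10 + 0\right)^{2} = 10^{2} = 100$)
$\frac{1}{z} = \frac{1}{100}$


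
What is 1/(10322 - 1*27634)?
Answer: -1/17312 ≈ -5.7763e-5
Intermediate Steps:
1/(10322 - 1*27634) = 1/(10322 - 27634) = 1/(-17312) = -1/17312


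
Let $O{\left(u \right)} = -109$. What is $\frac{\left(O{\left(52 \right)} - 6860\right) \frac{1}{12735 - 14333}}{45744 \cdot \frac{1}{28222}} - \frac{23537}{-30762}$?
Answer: $\frac{647564343305}{187389060912} \approx 3.4557$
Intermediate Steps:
$\frac{\left(O{\left(52 \right)} - 6860\right) \frac{1}{12735 - 14333}}{45744 \cdot \frac{1}{28222}} - \frac{23537}{-30762} = \frac{\left(-109 - 6860\right) \frac{1}{12735 - 14333}}{45744 \cdot \frac{1}{28222}} - \frac{23537}{-30762} = \frac{\left(-6969\right) \frac{1}{12735 - 14333}}{45744 \cdot \frac{1}{28222}} - - \frac{23537}{30762} = \frac{\left(-6969\right) \frac{1}{12735 - 14333}}{\frac{22872}{14111}} + \frac{23537}{30762} = - \frac{6969}{-1598} \cdot \frac{14111}{22872} + \frac{23537}{30762} = \left(-6969\right) \left(- \frac{1}{1598}\right) \frac{14111}{22872} + \frac{23537}{30762} = \frac{6969}{1598} \cdot \frac{14111}{22872} + \frac{23537}{30762} = \frac{32779853}{12183152} + \frac{23537}{30762} = \frac{647564343305}{187389060912}$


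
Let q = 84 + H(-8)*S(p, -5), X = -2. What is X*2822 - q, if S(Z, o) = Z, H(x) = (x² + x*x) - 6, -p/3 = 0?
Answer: -5728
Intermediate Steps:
p = 0 (p = -3*0 = 0)
H(x) = -6 + 2*x² (H(x) = (x² + x²) - 6 = 2*x² - 6 = -6 + 2*x²)
q = 84 (q = 84 + (-6 + 2*(-8)²)*0 = 84 + (-6 + 2*64)*0 = 84 + (-6 + 128)*0 = 84 + 122*0 = 84 + 0 = 84)
X*2822 - q = -2*2822 - 1*84 = -5644 - 84 = -5728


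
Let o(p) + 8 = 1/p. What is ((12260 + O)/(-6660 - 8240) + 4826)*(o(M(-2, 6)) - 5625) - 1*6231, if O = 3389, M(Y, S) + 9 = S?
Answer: -4050830392/149 ≈ -2.7187e+7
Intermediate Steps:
M(Y, S) = -9 + S
o(p) = -8 + 1/p
((12260 + O)/(-6660 - 8240) + 4826)*(o(M(-2, 6)) - 5625) - 1*6231 = ((12260 + 3389)/(-6660 - 8240) + 4826)*((-8 + 1/(-9 + 6)) - 5625) - 1*6231 = (15649/(-14900) + 4826)*((-8 + 1/(-3)) - 5625) - 6231 = (15649*(-1/14900) + 4826)*((-8 - ⅓) - 5625) - 6231 = (-15649/14900 + 4826)*(-25/3 - 5625) - 6231 = (71891751/14900)*(-16900/3) - 6231 = -4049901973/149 - 6231 = -4050830392/149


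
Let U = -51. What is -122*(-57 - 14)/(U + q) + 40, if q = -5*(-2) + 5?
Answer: -3611/18 ≈ -200.61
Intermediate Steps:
q = 15 (q = 10 + 5 = 15)
-122*(-57 - 14)/(U + q) + 40 = -122*(-57 - 14)/(-51 + 15) + 40 = -(-8662)/(-36) + 40 = -(-8662)*(-1)/36 + 40 = -122*71/36 + 40 = -4331/18 + 40 = -3611/18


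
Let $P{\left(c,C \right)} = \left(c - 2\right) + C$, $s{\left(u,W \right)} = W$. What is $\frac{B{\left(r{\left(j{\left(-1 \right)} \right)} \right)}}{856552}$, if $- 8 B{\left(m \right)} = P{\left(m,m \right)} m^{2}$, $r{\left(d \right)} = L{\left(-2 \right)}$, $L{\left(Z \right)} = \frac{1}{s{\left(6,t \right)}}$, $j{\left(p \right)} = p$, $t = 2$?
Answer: $\frac{1}{27409664} \approx 3.6483 \cdot 10^{-8}$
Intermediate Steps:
$P{\left(c,C \right)} = -2 + C + c$ ($P{\left(c,C \right)} = \left(-2 + c\right) + C = -2 + C + c$)
$L{\left(Z \right)} = \frac{1}{2}$
$r{\left(d \right)} = \frac{1}{2}$
$B{\left(m \right)} = - \frac{m^{2} \left(-2 + 2 m\right)}{8}$ ($B{\left(m \right)} = - \frac{\left(-2 + m + m\right) m^{2}}{8} = - \frac{\left(-2 + 2 m\right) m^{2}}{8} = - \frac{m^{2} \left(-2 + 2 m\right)}{8}$)
$\frac{B{\left(r{\left(j{\left(-1 \right)} \right)} \right)}}{856552} = \frac{\frac{1}{4} \left(\frac{1}{2}\right)^{2} \left(1 - \frac{1}{2}\right)}{856552} = \frac{1}{4} \cdot \frac{1}{4} \left(1 - \frac{1}{2}\right) \frac{1}{856552} = \frac{1}{4} \cdot \frac{1}{4} \cdot \frac{1}{2} \cdot \frac{1}{856552} = \frac{1}{32} \cdot \frac{1}{856552} = \frac{1}{27409664}$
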